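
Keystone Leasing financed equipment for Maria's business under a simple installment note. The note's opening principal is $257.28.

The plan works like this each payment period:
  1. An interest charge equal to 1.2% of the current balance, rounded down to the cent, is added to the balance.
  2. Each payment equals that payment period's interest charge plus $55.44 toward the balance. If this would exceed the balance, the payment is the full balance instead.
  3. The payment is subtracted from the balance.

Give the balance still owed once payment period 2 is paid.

$146.40

Payment period 1: opening $257.28; interest $3.08 → $260.36; payment $58.52; balance $201.84
Payment period 2: opening $201.84; interest $2.42 → $204.26; payment $57.86; balance $146.40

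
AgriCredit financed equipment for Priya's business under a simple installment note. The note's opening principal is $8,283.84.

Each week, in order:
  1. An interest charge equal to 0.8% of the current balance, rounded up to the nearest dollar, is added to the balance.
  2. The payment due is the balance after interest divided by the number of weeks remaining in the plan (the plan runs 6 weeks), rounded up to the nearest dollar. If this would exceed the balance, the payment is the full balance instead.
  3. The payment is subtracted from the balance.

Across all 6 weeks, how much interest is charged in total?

Week 1: $8,283.84 +$67.00 interest = $8,350.84; pay $1,392.00 → $6,958.84
Week 2: $6,958.84 +$56.00 interest = $7,014.84; pay $1,403.00 → $5,611.84
Week 3: $5,611.84 +$45.00 interest = $5,656.84; pay $1,415.00 → $4,241.84
Week 4: $4,241.84 +$34.00 interest = $4,275.84; pay $1,426.00 → $2,849.84
Week 5: $2,849.84 +$23.00 interest = $2,872.84; pay $1,437.00 → $1,435.84
Week 6: $1,435.84 +$12.00 interest = $1,447.84; pay $1,447.84 → $0.00
Total interest: $67.00 + $56.00 + $45.00 + $34.00 + $23.00 + $12.00 = $237.00

$237.00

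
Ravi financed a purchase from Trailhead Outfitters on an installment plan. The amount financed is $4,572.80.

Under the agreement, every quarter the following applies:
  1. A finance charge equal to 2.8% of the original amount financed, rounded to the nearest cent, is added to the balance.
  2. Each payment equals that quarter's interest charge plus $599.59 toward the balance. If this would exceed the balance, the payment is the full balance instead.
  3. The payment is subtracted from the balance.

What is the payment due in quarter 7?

$727.63

Quarter 1: opening $4,572.80; interest $128.04 → $4,700.84; payment $727.63; balance $3,973.21
Quarter 2: opening $3,973.21; interest $128.04 → $4,101.25; payment $727.63; balance $3,373.62
Quarter 3: opening $3,373.62; interest $128.04 → $3,501.66; payment $727.63; balance $2,774.03
Quarter 4: opening $2,774.03; interest $128.04 → $2,902.07; payment $727.63; balance $2,174.44
Quarter 5: opening $2,174.44; interest $128.04 → $2,302.48; payment $727.63; balance $1,574.85
Quarter 6: opening $1,574.85; interest $128.04 → $1,702.89; payment $727.63; balance $975.26
Quarter 7: opening $975.26; interest $128.04 → $1,103.30; payment $727.63; balance $375.67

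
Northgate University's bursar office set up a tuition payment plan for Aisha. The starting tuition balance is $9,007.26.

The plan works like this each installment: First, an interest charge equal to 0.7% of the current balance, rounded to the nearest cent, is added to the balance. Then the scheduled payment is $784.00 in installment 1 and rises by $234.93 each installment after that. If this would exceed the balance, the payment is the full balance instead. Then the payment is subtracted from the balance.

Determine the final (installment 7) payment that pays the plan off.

$1,055.48

Installment 1: opening $9,007.26; interest $63.05 → $9,070.31; payment $784.00; balance $8,286.31
Installment 2: opening $8,286.31; interest $58.00 → $8,344.31; payment $1,018.93; balance $7,325.38
Installment 3: opening $7,325.38; interest $51.28 → $7,376.66; payment $1,253.86; balance $6,122.80
Installment 4: opening $6,122.80; interest $42.86 → $6,165.66; payment $1,488.79; balance $4,676.87
Installment 5: opening $4,676.87; interest $32.74 → $4,709.61; payment $1,723.72; balance $2,985.89
Installment 6: opening $2,985.89; interest $20.90 → $3,006.79; payment $1,958.65; balance $1,048.14
Installment 7: opening $1,048.14; interest $7.34 → $1,055.48; payment $1,055.48; balance $0.00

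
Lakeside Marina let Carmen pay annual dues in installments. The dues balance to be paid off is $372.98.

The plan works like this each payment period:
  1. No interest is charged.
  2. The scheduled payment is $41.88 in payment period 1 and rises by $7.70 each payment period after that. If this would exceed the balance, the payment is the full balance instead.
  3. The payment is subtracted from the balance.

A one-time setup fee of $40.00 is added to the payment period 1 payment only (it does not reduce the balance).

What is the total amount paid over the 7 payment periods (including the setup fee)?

Payment period 1: opening $372.98; payment $41.88 (+ $40.00 fee); balance $331.10
Payment period 2: opening $331.10; payment $49.58; balance $281.52
Payment period 3: opening $281.52; payment $57.28; balance $224.24
Payment period 4: opening $224.24; payment $64.98; balance $159.26
Payment period 5: opening $159.26; payment $72.68; balance $86.58
Payment period 6: opening $86.58; payment $80.38; balance $6.20
Payment period 7: opening $6.20; payment $6.20; balance $0.00
Total paid: $412.98

$412.98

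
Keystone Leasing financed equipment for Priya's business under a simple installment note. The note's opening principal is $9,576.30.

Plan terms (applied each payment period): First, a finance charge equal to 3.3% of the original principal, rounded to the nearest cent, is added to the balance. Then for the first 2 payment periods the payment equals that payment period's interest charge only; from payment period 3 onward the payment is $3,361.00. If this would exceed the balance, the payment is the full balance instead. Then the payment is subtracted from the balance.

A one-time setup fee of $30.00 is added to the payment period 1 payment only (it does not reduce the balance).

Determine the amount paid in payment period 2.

Payment period 1: opening $9,576.30; interest $316.02 → $9,892.32; payment $316.02 (+ $30.00 fee); balance $9,576.30
Payment period 2: opening $9,576.30; interest $316.02 → $9,892.32; payment $316.02; balance $9,576.30

$316.02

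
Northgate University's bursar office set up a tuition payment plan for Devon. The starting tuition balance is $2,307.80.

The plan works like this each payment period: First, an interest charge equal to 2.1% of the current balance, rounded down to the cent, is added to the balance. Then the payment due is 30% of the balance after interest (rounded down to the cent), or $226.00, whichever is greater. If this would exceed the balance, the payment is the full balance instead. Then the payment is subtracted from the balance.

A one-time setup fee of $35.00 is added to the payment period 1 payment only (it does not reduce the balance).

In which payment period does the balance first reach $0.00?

Payment period 1: opening $2,307.80; interest $48.46 → $2,356.26; payment $706.87 (+ $35.00 fee); balance $1,649.39
Payment period 2: opening $1,649.39; interest $34.63 → $1,684.02; payment $505.20; balance $1,178.82
Payment period 3: opening $1,178.82; interest $24.75 → $1,203.57; payment $361.07; balance $842.50
Payment period 4: opening $842.50; interest $17.69 → $860.19; payment $258.05; balance $602.14
Payment period 5: opening $602.14; interest $12.64 → $614.78; payment $226.00; balance $388.78
Payment period 6: opening $388.78; interest $8.16 → $396.94; payment $226.00; balance $170.94
Payment period 7: opening $170.94; interest $3.58 → $174.52; payment $174.52; balance $0.00
Balance reaches $0.00 in payment period 7.

7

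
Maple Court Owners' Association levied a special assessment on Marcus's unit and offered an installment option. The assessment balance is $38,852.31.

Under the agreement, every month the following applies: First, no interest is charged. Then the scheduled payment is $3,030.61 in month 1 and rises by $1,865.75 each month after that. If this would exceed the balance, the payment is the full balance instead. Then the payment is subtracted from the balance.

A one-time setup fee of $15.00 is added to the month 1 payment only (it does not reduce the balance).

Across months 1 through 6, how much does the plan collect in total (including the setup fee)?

$38,867.31

Month 1: opening $38,852.31; payment $3,030.61 (+ $15.00 fee); balance $35,821.70
Month 2: opening $35,821.70; payment $4,896.36; balance $30,925.34
Month 3: opening $30,925.34; payment $6,762.11; balance $24,163.23
Month 4: opening $24,163.23; payment $8,627.86; balance $15,535.37
Month 5: opening $15,535.37; payment $10,493.61; balance $5,041.76
Month 6: opening $5,041.76; payment $5,041.76; balance $0.00
Total paid: $38,867.31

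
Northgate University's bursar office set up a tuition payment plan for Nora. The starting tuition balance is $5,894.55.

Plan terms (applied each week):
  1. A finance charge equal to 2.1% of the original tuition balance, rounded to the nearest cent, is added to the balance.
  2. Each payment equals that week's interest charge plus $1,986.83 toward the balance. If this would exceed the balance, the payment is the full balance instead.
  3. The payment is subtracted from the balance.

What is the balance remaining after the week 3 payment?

Week 1: $5,894.55 +$123.79 interest = $6,018.34; pay $2,110.62 → $3,907.72
Week 2: $3,907.72 +$123.79 interest = $4,031.51; pay $2,110.62 → $1,920.89
Week 3: $1,920.89 +$123.79 interest = $2,044.68; pay $2,044.68 → $0.00

$0.00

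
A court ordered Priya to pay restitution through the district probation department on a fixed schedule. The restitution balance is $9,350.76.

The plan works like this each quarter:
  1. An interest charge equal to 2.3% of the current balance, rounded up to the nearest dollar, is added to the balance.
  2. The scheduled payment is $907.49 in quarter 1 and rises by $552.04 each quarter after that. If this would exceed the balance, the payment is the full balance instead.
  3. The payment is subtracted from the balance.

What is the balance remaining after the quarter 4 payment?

$3,123.56

# | Opening | Interest | Payment | End bal
1 | $9,350.76 | $216.00 | $907.49 | $8,659.27
2 | $8,659.27 | $200.00 | $1,459.53 | $7,399.74
3 | $7,399.74 | $171.00 | $2,011.57 | $5,559.17
4 | $5,559.17 | $128.00 | $2,563.61 | $3,123.56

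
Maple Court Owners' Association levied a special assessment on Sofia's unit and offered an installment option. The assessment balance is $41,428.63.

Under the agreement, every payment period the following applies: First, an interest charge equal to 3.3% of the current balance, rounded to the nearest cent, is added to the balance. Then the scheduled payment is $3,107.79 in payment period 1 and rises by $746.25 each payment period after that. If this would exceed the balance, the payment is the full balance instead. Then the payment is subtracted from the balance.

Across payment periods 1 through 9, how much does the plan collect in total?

$49,323.21

# | Opening | Interest | Payment | End bal
1 | $41,428.63 | $1,367.14 | $3,107.79 | $39,687.98
2 | $39,687.98 | $1,309.70 | $3,854.04 | $37,143.64
3 | $37,143.64 | $1,225.74 | $4,600.29 | $33,769.09
4 | $33,769.09 | $1,114.38 | $5,346.54 | $29,536.93
5 | $29,536.93 | $974.72 | $6,092.79 | $24,418.86
6 | $24,418.86 | $805.82 | $6,839.04 | $18,385.64
7 | $18,385.64 | $606.73 | $7,585.29 | $11,407.08
8 | $11,407.08 | $376.43 | $8,331.54 | $3,451.97
9 | $3,451.97 | $113.92 | $3,565.89 | $0.00
Total paid: $49,323.21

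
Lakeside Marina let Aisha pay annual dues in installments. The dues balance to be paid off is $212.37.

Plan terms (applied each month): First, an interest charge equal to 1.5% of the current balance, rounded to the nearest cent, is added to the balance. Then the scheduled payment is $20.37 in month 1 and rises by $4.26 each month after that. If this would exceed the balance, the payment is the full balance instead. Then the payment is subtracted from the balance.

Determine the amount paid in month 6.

$41.67

Month 1: $212.37 +$3.19 interest = $215.56; pay $20.37 → $195.19
Month 2: $195.19 +$2.93 interest = $198.12; pay $24.63 → $173.49
Month 3: $173.49 +$2.60 interest = $176.09; pay $28.89 → $147.20
Month 4: $147.20 +$2.21 interest = $149.41; pay $33.15 → $116.26
Month 5: $116.26 +$1.74 interest = $118.00; pay $37.41 → $80.59
Month 6: $80.59 +$1.21 interest = $81.80; pay $41.67 → $40.13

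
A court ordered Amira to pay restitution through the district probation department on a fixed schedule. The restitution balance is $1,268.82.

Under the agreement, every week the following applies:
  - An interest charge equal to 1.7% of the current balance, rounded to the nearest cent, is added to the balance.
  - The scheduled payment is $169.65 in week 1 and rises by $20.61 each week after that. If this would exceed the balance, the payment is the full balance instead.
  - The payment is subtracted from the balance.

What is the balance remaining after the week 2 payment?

$949.53

Week 1: opening $1,268.82; interest $21.57 → $1,290.39; payment $169.65; balance $1,120.74
Week 2: opening $1,120.74; interest $19.05 → $1,139.79; payment $190.26; balance $949.53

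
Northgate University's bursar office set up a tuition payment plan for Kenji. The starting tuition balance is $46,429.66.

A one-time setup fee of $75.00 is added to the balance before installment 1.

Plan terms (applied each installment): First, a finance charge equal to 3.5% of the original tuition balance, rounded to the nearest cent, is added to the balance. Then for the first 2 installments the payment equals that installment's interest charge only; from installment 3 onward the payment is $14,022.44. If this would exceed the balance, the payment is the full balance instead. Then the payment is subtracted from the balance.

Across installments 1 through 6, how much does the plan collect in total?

$56,254.90

Installment 1: opening $46,504.66; interest $1,625.04 → $48,129.70; payment $1,625.04; balance $46,504.66
Installment 2: opening $46,504.66; interest $1,625.04 → $48,129.70; payment $1,625.04; balance $46,504.66
Installment 3: opening $46,504.66; interest $1,625.04 → $48,129.70; payment $14,022.44; balance $34,107.26
Installment 4: opening $34,107.26; interest $1,625.04 → $35,732.30; payment $14,022.44; balance $21,709.86
Installment 5: opening $21,709.86; interest $1,625.04 → $23,334.90; payment $14,022.44; balance $9,312.46
Installment 6: opening $9,312.46; interest $1,625.04 → $10,937.50; payment $10,937.50; balance $0.00
Total paid: $56,254.90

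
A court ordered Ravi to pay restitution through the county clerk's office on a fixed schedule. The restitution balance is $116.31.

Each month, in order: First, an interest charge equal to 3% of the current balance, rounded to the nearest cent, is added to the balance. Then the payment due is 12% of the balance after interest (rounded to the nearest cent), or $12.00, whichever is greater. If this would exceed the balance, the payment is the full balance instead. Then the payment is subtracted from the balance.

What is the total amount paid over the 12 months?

# | Opening | Interest | Payment | End bal
1 | $116.31 | $3.49 | $14.38 | $105.42
2 | $105.42 | $3.16 | $13.03 | $95.55
3 | $95.55 | $2.87 | $12.00 | $86.42
4 | $86.42 | $2.59 | $12.00 | $77.01
5 | $77.01 | $2.31 | $12.00 | $67.32
6 | $67.32 | $2.02 | $12.00 | $57.34
7 | $57.34 | $1.72 | $12.00 | $47.06
8 | $47.06 | $1.41 | $12.00 | $36.47
9 | $36.47 | $1.09 | $12.00 | $25.56
10 | $25.56 | $0.77 | $12.00 | $14.33
11 | $14.33 | $0.43 | $12.00 | $2.76
12 | $2.76 | $0.08 | $2.84 | $0.00
Total paid: $138.25

$138.25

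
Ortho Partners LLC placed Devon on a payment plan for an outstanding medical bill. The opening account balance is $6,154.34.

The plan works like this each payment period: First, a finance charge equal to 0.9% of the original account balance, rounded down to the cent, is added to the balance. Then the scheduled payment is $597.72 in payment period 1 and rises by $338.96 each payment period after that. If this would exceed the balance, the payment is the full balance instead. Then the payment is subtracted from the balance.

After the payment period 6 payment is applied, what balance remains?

$0.00

Payment period 1: opening $6,154.34; interest $55.38 → $6,209.72; payment $597.72; balance $5,612.00
Payment period 2: opening $5,612.00; interest $55.38 → $5,667.38; payment $936.68; balance $4,730.70
Payment period 3: opening $4,730.70; interest $55.38 → $4,786.08; payment $1,275.64; balance $3,510.44
Payment period 4: opening $3,510.44; interest $55.38 → $3,565.82; payment $1,614.60; balance $1,951.22
Payment period 5: opening $1,951.22; interest $55.38 → $2,006.60; payment $1,953.56; balance $53.04
Payment period 6: opening $53.04; interest $55.38 → $108.42; payment $108.42; balance $0.00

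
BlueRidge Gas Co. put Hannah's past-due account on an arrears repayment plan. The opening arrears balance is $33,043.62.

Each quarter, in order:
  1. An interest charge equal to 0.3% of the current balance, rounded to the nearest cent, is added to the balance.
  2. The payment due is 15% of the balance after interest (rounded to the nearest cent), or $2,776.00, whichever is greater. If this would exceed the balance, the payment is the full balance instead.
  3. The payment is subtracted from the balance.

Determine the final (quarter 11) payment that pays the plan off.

$995.03

Quarter 1: $33,043.62 +$99.13 interest = $33,142.75; pay $4,971.41 → $28,171.34
Quarter 2: $28,171.34 +$84.51 interest = $28,255.85; pay $4,238.38 → $24,017.47
Quarter 3: $24,017.47 +$72.05 interest = $24,089.52; pay $3,613.43 → $20,476.09
Quarter 4: $20,476.09 +$61.43 interest = $20,537.52; pay $3,080.63 → $17,456.89
Quarter 5: $17,456.89 +$52.37 interest = $17,509.26; pay $2,776.00 → $14,733.26
Quarter 6: $14,733.26 +$44.20 interest = $14,777.46; pay $2,776.00 → $12,001.46
Quarter 7: $12,001.46 +$36.00 interest = $12,037.46; pay $2,776.00 → $9,261.46
Quarter 8: $9,261.46 +$27.78 interest = $9,289.24; pay $2,776.00 → $6,513.24
Quarter 9: $6,513.24 +$19.54 interest = $6,532.78; pay $2,776.00 → $3,756.78
Quarter 10: $3,756.78 +$11.27 interest = $3,768.05; pay $2,776.00 → $992.05
Quarter 11: $992.05 +$2.98 interest = $995.03; pay $995.03 → $0.00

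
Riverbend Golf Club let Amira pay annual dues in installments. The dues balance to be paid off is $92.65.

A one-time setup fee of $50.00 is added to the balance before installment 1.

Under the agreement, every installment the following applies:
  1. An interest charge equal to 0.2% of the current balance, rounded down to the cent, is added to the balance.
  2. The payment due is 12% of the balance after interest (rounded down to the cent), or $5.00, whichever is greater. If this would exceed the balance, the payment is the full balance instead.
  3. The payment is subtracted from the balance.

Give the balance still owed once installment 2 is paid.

Installment 1: opening $142.65; interest $0.28 → $142.93; payment $17.15; balance $125.78
Installment 2: opening $125.78; interest $0.25 → $126.03; payment $15.12; balance $110.91

$110.91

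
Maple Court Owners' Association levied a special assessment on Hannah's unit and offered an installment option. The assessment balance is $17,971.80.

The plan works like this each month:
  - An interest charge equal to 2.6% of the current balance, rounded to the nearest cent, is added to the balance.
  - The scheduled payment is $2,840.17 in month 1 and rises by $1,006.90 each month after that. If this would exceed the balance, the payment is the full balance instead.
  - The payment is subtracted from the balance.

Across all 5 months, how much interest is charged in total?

Month 1: opening $17,971.80; interest $467.27 → $18,439.07; payment $2,840.17; balance $15,598.90
Month 2: opening $15,598.90; interest $405.57 → $16,004.47; payment $3,847.07; balance $12,157.40
Month 3: opening $12,157.40; interest $316.09 → $12,473.49; payment $4,853.97; balance $7,619.52
Month 4: opening $7,619.52; interest $198.11 → $7,817.63; payment $5,860.87; balance $1,956.76
Month 5: opening $1,956.76; interest $50.88 → $2,007.64; payment $2,007.64; balance $0.00
Total interest: $467.27 + $405.57 + $316.09 + $198.11 + $50.88 = $1,437.92

$1,437.92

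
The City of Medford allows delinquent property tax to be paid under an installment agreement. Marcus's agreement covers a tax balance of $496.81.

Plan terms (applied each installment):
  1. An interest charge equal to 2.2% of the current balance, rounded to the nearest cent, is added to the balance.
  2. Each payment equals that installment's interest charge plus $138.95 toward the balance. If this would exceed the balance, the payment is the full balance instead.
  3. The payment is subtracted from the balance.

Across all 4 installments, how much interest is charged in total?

# | Opening | Interest | Payment | End bal
1 | $496.81 | $10.93 | $149.88 | $357.86
2 | $357.86 | $7.87 | $146.82 | $218.91
3 | $218.91 | $4.82 | $143.77 | $79.96
4 | $79.96 | $1.76 | $81.72 | $0.00
Total interest: $10.93 + $7.87 + $4.82 + $1.76 = $25.38

$25.38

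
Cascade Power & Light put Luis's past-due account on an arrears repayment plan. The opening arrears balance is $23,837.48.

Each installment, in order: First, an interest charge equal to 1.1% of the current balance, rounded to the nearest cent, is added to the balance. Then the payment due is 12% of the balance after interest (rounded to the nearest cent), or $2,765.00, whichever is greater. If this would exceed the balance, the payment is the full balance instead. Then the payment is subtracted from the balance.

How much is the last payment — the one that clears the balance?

$158.59

Installment 1: opening $23,837.48; interest $262.21 → $24,099.69; payment $2,891.96; balance $21,207.73
Installment 2: opening $21,207.73; interest $233.29 → $21,441.02; payment $2,765.00; balance $18,676.02
Installment 3: opening $18,676.02; interest $205.44 → $18,881.46; payment $2,765.00; balance $16,116.46
Installment 4: opening $16,116.46; interest $177.28 → $16,293.74; payment $2,765.00; balance $13,528.74
Installment 5: opening $13,528.74; interest $148.82 → $13,677.56; payment $2,765.00; balance $10,912.56
Installment 6: opening $10,912.56; interest $120.04 → $11,032.60; payment $2,765.00; balance $8,267.60
Installment 7: opening $8,267.60; interest $90.94 → $8,358.54; payment $2,765.00; balance $5,593.54
Installment 8: opening $5,593.54; interest $61.53 → $5,655.07; payment $2,765.00; balance $2,890.07
Installment 9: opening $2,890.07; interest $31.79 → $2,921.86; payment $2,765.00; balance $156.86
Installment 10: opening $156.86; interest $1.73 → $158.59; payment $158.59; balance $0.00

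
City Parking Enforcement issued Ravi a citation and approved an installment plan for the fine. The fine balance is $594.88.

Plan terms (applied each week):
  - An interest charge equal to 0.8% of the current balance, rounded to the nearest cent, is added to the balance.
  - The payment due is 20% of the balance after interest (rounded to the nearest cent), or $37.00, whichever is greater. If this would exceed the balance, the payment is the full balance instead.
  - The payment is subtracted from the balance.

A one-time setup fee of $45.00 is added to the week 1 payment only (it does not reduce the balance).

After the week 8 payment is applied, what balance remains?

$91.91

# | Opening | Interest | Payment | Fee | End bal
1 | $594.88 | $4.76 | $119.93 | $45.00 | $479.71
2 | $479.71 | $3.84 | $96.71 | — | $386.84
3 | $386.84 | $3.09 | $77.99 | — | $311.94
4 | $311.94 | $2.50 | $62.89 | — | $251.55
5 | $251.55 | $2.01 | $50.71 | — | $202.85
6 | $202.85 | $1.62 | $40.89 | — | $163.58
7 | $163.58 | $1.31 | $37.00 | — | $127.89
8 | $127.89 | $1.02 | $37.00 | — | $91.91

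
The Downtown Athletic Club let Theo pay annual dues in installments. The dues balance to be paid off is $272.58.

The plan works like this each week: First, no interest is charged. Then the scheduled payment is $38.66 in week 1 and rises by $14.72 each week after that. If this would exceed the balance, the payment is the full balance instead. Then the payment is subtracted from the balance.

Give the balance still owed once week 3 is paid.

Week 1: opening $272.58; payment $38.66; balance $233.92
Week 2: opening $233.92; payment $53.38; balance $180.54
Week 3: opening $180.54; payment $68.10; balance $112.44

$112.44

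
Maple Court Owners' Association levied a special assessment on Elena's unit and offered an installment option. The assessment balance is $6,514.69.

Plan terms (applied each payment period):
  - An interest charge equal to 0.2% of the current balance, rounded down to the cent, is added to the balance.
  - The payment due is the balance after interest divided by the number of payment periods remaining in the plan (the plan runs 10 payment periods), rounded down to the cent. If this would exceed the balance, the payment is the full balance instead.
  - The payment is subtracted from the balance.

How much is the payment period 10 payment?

# | Opening | Interest | Payment | End bal
1 | $6,514.69 | $13.02 | $652.77 | $5,874.94
2 | $5,874.94 | $11.74 | $654.07 | $5,232.61
3 | $5,232.61 | $10.46 | $655.38 | $4,587.69
4 | $4,587.69 | $9.17 | $656.69 | $3,940.17
5 | $3,940.17 | $7.88 | $658.00 | $3,290.05
6 | $3,290.05 | $6.58 | $659.32 | $2,637.31
7 | $2,637.31 | $5.27 | $660.64 | $1,981.94
8 | $1,981.94 | $3.96 | $661.96 | $1,323.94
9 | $1,323.94 | $2.64 | $663.29 | $663.29
10 | $663.29 | $1.32 | $664.61 | $0.00

$664.61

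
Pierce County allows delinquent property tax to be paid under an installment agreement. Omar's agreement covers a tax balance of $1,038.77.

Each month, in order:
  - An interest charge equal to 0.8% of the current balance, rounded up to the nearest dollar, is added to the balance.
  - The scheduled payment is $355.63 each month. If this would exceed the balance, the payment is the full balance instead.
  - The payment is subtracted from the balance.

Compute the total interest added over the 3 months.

# | Opening | Interest | Payment | End bal
1 | $1,038.77 | $9.00 | $355.63 | $692.14
2 | $692.14 | $6.00 | $355.63 | $342.51
3 | $342.51 | $3.00 | $345.51 | $0.00
Total interest: $9.00 + $6.00 + $3.00 = $18.00

$18.00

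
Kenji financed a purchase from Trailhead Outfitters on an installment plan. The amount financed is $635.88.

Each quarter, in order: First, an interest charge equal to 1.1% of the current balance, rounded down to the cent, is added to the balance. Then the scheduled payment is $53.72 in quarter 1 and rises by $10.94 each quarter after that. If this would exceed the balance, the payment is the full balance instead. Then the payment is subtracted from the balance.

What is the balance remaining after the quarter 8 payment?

# | Opening | Interest | Payment | End bal
1 | $635.88 | $6.99 | $53.72 | $589.15
2 | $589.15 | $6.48 | $64.66 | $530.97
3 | $530.97 | $5.84 | $75.60 | $461.21
4 | $461.21 | $5.07 | $86.54 | $379.74
5 | $379.74 | $4.17 | $97.48 | $286.43
6 | $286.43 | $3.15 | $108.42 | $181.16
7 | $181.16 | $1.99 | $119.36 | $63.79
8 | $63.79 | $0.70 | $64.49 | $0.00

$0.00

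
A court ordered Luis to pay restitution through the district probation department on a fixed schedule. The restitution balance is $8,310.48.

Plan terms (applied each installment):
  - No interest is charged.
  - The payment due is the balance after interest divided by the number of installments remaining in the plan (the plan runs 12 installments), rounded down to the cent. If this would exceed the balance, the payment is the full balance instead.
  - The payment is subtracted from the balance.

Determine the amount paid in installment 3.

Installment 1: opening $8,310.48; payment $692.54; balance $7,617.94
Installment 2: opening $7,617.94; payment $692.54; balance $6,925.40
Installment 3: opening $6,925.40; payment $692.54; balance $6,232.86

$692.54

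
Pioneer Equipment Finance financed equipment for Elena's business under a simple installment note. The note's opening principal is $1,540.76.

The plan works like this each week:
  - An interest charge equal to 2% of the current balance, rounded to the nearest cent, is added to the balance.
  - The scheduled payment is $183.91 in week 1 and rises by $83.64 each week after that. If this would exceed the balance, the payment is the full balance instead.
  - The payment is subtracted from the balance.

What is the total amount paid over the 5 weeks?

$1,646.70

Week 1: opening $1,540.76; interest $30.82 → $1,571.58; payment $183.91; balance $1,387.67
Week 2: opening $1,387.67; interest $27.75 → $1,415.42; payment $267.55; balance $1,147.87
Week 3: opening $1,147.87; interest $22.96 → $1,170.83; payment $351.19; balance $819.64
Week 4: opening $819.64; interest $16.39 → $836.03; payment $434.83; balance $401.20
Week 5: opening $401.20; interest $8.02 → $409.22; payment $409.22; balance $0.00
Total paid: $1,646.70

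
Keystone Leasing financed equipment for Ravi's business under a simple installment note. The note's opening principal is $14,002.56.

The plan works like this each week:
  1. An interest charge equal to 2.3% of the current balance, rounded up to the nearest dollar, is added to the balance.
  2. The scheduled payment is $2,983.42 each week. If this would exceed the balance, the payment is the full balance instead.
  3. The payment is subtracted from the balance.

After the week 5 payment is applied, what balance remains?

$72.46

Week 1: $14,002.56 +$323.00 interest = $14,325.56; pay $2,983.42 → $11,342.14
Week 2: $11,342.14 +$261.00 interest = $11,603.14; pay $2,983.42 → $8,619.72
Week 3: $8,619.72 +$199.00 interest = $8,818.72; pay $2,983.42 → $5,835.30
Week 4: $5,835.30 +$135.00 interest = $5,970.30; pay $2,983.42 → $2,986.88
Week 5: $2,986.88 +$69.00 interest = $3,055.88; pay $2,983.42 → $72.46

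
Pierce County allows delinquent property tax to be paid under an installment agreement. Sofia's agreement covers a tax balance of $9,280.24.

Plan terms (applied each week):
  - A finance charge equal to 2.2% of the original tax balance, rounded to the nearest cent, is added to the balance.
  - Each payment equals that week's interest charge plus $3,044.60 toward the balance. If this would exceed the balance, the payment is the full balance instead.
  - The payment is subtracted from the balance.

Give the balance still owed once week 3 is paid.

$146.44

Week 1: $9,280.24 +$204.17 interest = $9,484.41; pay $3,248.77 → $6,235.64
Week 2: $6,235.64 +$204.17 interest = $6,439.81; pay $3,248.77 → $3,191.04
Week 3: $3,191.04 +$204.17 interest = $3,395.21; pay $3,248.77 → $146.44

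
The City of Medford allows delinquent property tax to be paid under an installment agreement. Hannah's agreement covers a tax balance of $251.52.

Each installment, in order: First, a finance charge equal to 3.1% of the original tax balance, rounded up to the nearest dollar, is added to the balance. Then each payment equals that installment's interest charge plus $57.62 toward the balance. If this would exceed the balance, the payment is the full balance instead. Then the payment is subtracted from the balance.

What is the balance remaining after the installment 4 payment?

Installment 1: $251.52 +$8.00 interest = $259.52; pay $65.62 → $193.90
Installment 2: $193.90 +$8.00 interest = $201.90; pay $65.62 → $136.28
Installment 3: $136.28 +$8.00 interest = $144.28; pay $65.62 → $78.66
Installment 4: $78.66 +$8.00 interest = $86.66; pay $65.62 → $21.04

$21.04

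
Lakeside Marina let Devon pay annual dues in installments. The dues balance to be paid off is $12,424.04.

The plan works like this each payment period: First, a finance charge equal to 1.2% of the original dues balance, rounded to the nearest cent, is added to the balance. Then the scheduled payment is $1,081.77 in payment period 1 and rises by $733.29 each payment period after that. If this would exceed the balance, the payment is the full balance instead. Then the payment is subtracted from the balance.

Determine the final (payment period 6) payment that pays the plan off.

# | Opening | Interest | Payment | End bal
1 | $12,424.04 | $149.09 | $1,081.77 | $11,491.36
2 | $11,491.36 | $149.09 | $1,815.06 | $9,825.39
3 | $9,825.39 | $149.09 | $2,548.35 | $7,426.13
4 | $7,426.13 | $149.09 | $3,281.64 | $4,293.58
5 | $4,293.58 | $149.09 | $4,014.93 | $427.74
6 | $427.74 | $149.09 | $576.83 | $0.00

$576.83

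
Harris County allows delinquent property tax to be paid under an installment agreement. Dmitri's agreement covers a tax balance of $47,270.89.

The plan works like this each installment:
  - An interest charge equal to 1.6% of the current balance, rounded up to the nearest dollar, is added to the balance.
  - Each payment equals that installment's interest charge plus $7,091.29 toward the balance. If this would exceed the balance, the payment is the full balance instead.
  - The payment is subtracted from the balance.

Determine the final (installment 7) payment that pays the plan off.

$4,799.15

Installment 1: $47,270.89 +$757.00 interest = $48,027.89; pay $7,848.29 → $40,179.60
Installment 2: $40,179.60 +$643.00 interest = $40,822.60; pay $7,734.29 → $33,088.31
Installment 3: $33,088.31 +$530.00 interest = $33,618.31; pay $7,621.29 → $25,997.02
Installment 4: $25,997.02 +$416.00 interest = $26,413.02; pay $7,507.29 → $18,905.73
Installment 5: $18,905.73 +$303.00 interest = $19,208.73; pay $7,394.29 → $11,814.44
Installment 6: $11,814.44 +$190.00 interest = $12,004.44; pay $7,281.29 → $4,723.15
Installment 7: $4,723.15 +$76.00 interest = $4,799.15; pay $4,799.15 → $0.00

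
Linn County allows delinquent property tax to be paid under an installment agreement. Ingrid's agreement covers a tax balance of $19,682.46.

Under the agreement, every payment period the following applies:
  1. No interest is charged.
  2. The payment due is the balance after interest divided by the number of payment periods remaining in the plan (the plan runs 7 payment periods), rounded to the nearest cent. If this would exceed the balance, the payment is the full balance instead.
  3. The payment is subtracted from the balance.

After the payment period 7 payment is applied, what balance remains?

$0.00

Payment period 1: $19,682.46 − $2,811.78 → $16,870.68
Payment period 2: $16,870.68 − $2,811.78 → $14,058.90
Payment period 3: $14,058.90 − $2,811.78 → $11,247.12
Payment period 4: $11,247.12 − $2,811.78 → $8,435.34
Payment period 5: $8,435.34 − $2,811.78 → $5,623.56
Payment period 6: $5,623.56 − $2,811.78 → $2,811.78
Payment period 7: $2,811.78 − $2,811.78 → $0.00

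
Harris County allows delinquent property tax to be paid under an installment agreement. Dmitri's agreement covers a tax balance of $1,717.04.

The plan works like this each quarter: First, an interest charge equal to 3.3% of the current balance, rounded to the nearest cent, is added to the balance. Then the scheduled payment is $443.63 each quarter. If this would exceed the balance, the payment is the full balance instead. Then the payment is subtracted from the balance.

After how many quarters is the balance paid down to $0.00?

5

Quarter 1: opening $1,717.04; interest $56.66 → $1,773.70; payment $443.63; balance $1,330.07
Quarter 2: opening $1,330.07; interest $43.89 → $1,373.96; payment $443.63; balance $930.33
Quarter 3: opening $930.33; interest $30.70 → $961.03; payment $443.63; balance $517.40
Quarter 4: opening $517.40; interest $17.07 → $534.47; payment $443.63; balance $90.84
Quarter 5: opening $90.84; interest $3.00 → $93.84; payment $93.84; balance $0.00
Balance reaches $0.00 in quarter 5.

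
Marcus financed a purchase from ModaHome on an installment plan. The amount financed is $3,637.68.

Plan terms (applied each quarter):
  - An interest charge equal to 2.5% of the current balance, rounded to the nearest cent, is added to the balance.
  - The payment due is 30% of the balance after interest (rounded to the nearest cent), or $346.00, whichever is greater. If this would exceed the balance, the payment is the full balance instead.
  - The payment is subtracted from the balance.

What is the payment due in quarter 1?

Quarter 1: $3,637.68 +$90.94 interest = $3,728.62; pay $1,118.59 → $2,610.03

$1,118.59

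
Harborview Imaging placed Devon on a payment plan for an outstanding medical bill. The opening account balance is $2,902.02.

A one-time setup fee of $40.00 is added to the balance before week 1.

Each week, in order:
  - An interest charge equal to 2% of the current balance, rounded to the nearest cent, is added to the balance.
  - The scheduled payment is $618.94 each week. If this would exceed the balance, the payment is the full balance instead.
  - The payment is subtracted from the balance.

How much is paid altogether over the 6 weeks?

Week 1: $2,942.02 +$58.84 interest = $3,000.86; pay $618.94 → $2,381.92
Week 2: $2,381.92 +$47.64 interest = $2,429.56; pay $618.94 → $1,810.62
Week 3: $1,810.62 +$36.21 interest = $1,846.83; pay $618.94 → $1,227.89
Week 4: $1,227.89 +$24.56 interest = $1,252.45; pay $618.94 → $633.51
Week 5: $633.51 +$12.67 interest = $646.18; pay $618.94 → $27.24
Week 6: $27.24 +$0.54 interest = $27.78; pay $27.78 → $0.00
Total paid: $3,122.48

$3,122.48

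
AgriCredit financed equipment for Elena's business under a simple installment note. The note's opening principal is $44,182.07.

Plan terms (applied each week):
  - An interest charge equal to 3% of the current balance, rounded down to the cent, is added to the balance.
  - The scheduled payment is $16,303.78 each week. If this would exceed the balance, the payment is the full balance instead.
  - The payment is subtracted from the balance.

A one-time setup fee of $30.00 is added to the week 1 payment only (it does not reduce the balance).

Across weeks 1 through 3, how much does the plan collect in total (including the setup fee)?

$46,826.92

Week 1: opening $44,182.07; interest $1,325.46 → $45,507.53; payment $16,303.78 (+ $30.00 fee); balance $29,203.75
Week 2: opening $29,203.75; interest $876.11 → $30,079.86; payment $16,303.78; balance $13,776.08
Week 3: opening $13,776.08; interest $413.28 → $14,189.36; payment $14,189.36; balance $0.00
Total paid: $46,826.92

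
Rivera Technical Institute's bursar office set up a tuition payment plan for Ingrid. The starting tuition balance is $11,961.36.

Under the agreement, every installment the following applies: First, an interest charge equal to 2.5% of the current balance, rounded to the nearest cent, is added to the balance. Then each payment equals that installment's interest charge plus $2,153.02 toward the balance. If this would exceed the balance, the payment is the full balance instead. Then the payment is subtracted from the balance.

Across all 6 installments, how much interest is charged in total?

Installment 1: opening $11,961.36; interest $299.03 → $12,260.39; payment $2,452.05; balance $9,808.34
Installment 2: opening $9,808.34; interest $245.21 → $10,053.55; payment $2,398.23; balance $7,655.32
Installment 3: opening $7,655.32; interest $191.38 → $7,846.70; payment $2,344.40; balance $5,502.30
Installment 4: opening $5,502.30; interest $137.56 → $5,639.86; payment $2,290.58; balance $3,349.28
Installment 5: opening $3,349.28; interest $83.73 → $3,433.01; payment $2,236.75; balance $1,196.26
Installment 6: opening $1,196.26; interest $29.91 → $1,226.17; payment $1,226.17; balance $0.00
Total interest: $299.03 + $245.21 + $191.38 + $137.56 + $83.73 + $29.91 = $986.82

$986.82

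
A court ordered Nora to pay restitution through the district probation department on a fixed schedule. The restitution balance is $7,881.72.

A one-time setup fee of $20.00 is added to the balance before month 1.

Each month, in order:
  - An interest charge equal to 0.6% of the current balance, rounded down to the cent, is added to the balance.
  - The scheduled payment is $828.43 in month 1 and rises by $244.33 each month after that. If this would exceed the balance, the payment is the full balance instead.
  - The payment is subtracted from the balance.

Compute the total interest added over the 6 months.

# | Opening | Interest | Payment | End bal
1 | $7,901.72 | $47.41 | $828.43 | $7,120.70
2 | $7,120.70 | $42.72 | $1,072.76 | $6,090.66
3 | $6,090.66 | $36.54 | $1,317.09 | $4,810.11
4 | $4,810.11 | $28.86 | $1,561.42 | $3,277.55
5 | $3,277.55 | $19.66 | $1,805.75 | $1,491.46
6 | $1,491.46 | $8.94 | $1,500.40 | $0.00
Total interest: $47.41 + $42.72 + $36.54 + $28.86 + $19.66 + $8.94 = $184.13

$184.13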